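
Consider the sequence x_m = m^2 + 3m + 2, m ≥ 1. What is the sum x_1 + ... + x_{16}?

Over m = 1..16: Σm = 136, Σm² = 1496.
Total = (1)·1496 + (3)·136 + (2)·16 = 1936.

1936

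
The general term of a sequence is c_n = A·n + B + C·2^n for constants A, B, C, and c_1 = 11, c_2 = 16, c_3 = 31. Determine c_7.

Write the equations: A + B + 2C = 11; 2A + B + 4C = 16; 3A + B + 8C = 31.
Subtracting the first from the second: A + 2C = 5.
Subtracting the second from the third: A + 4C = 15.
Solving: C = 5, A = -5, then B = 6.
Therefore c_7 = -35 + 6 + 5·128 = 611.

611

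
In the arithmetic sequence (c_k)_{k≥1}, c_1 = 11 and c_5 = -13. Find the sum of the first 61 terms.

-10309

Common difference d = (-13 - 11) / (5 - 1) = -6.
c_k = 11 + (k - 1)·(-6).
c_{61} = -349; S = 61·(11 + (-349))/2 = -10309.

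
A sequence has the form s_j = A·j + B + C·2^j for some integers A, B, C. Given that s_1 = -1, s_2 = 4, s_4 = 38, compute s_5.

Plug in j = 1, 2, 4: A + B + 2C = -1; 2A + B + 4C = 4; 4A + B + 16C = 38.
Subtracting the first from the second: A + 2C = 5.
Subtracting the second from the third: 2A + 12C = 34.
Solving: C = 3, A = -1, then B = -6.
Therefore s_5 = -5 + (-6) + 3·32 = 85.

85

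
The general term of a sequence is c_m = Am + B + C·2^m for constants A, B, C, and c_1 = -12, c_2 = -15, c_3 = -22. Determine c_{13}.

At m = 1, 2, 3: A + B + 2C = -12; 2A + B + 4C = -15; 3A + B + 8C = -22.
Subtracting the first from the second: A + 2C = -3.
Subtracting the second from the third: A + 4C = -7.
Solving: C = -2, A = 1, then B = -9.
So c_m = 1·m + (-9) + (-2)·2^m; at m=13 this is -16380.

-16380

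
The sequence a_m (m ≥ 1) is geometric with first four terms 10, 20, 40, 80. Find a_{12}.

Common ratio r = 2.
a_m = 10·2^(m-1).
a_{12} = 10·2^11 = 20480.

20480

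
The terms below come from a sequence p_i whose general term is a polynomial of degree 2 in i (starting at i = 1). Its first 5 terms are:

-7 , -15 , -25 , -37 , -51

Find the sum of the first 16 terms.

1st diffs: -8, -10, -12, -14.
2nd diffs: -2, -2, -2 (constant).
So p_i = -i^2 - 5i - 1.
Continuing: …, -67, -85, -105, -127, …, p_{16} = -337.
Summing i = 1..16 (16 terms) gives -2192.

-2192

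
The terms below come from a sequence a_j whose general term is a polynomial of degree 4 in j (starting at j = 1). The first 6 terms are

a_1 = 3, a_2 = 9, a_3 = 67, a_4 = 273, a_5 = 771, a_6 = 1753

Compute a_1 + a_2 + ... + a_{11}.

1st diffs: 6, 58, 206, 498, 982.
2nd diffs: 52, 148, 292, 484.
3rd diffs: 96, 144, 192.
4th diffs: 48, 48 (constant).
Newton forward-difference form: a_j = 3 + 6·C(j-1,1) + 52·C(j-1,2) + 96·C(j-1,3) + 48·C(j-1,4).
Continuing: …, 3459, 6177, 10243, 16041, …, a_{11} = 24003.
Summing j = 1..11 (11 terms) gives 62799.

62799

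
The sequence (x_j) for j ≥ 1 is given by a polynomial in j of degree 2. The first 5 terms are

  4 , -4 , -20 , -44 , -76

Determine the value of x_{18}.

1st diffs: -8, -16, -24, -32.
2nd diffs: -8, -8, -8 (constant).
Newton forward-difference form: x_j = 4 + (-8)·C(j-1,1) + (-8)·C(j-1,2).
At j = 18: j-1 = 17, so x_{18} = 4 - 136 - 1088 = -1220.

-1220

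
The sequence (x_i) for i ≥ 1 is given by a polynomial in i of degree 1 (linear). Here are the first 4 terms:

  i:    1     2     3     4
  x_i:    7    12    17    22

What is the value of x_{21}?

107

1st diffs: 5, 5, 5 (constant).
So x_i = 5i + 2.
Evaluating at i = 21 gives x_{21} = 107.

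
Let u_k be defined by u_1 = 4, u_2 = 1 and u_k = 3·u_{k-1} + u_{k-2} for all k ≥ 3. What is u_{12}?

312829

Iterate the recurrence:
u_3 = 7; u_4 = 22; u_5 = 73; u_6 = 241; u_7 = 796; u_8 = 2629; u_9 = 8683; u_{10} = 28678; u_{11} = 94717; u_{12} = 312829.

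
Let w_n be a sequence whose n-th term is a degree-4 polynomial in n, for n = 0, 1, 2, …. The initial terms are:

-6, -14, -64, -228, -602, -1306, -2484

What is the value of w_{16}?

-89174

1st diffs: -8, -50, -164, -374, -704, -1178.
2nd diffs: -42, -114, -210, -330, -474.
3rd diffs: -72, -96, -120, -144.
4th diffs: -24, -24, -24 (constant).
Newton forward-difference form: w_n = -6 + (-8)·C(n,1) + (-42)·C(n,2) + (-72)·C(n,3) + (-24)·C(n,4).
At n = 16: n = 16, so w_{16} = -6 - 128 - 5040 - 40320 - 43680 = -89174.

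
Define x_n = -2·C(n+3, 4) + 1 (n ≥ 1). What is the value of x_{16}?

-7751

C(19, 4) = 3876, so x_{16} = -7751.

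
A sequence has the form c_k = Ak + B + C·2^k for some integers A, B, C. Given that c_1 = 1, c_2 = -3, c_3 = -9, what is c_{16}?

At k = 1, 2, 3: A + B + 2C = 1; 2A + B + 4C = -3; 3A + B + 8C = -9.
Subtracting the first from the second: A + 2C = -4.
Subtracting the second from the third: A + 4C = -6.
Solving: C = -1, A = -2, then B = 5.
So c_k = -2·k + 5 + (-1)·2^k; at k=16 this is -65563.

-65563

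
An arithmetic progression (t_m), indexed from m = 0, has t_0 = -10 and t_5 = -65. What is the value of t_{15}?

Common difference d = (-65 - (-10)) / (5 - 0) = -11.
t_m = -10 + (m - 0)·(-11).
t_{15} = -10 + 15·(-11) = -175.

-175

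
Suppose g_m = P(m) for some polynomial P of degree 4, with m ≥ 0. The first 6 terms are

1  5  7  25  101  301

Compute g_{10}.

1st diffs: 4, 2, 18, 76, 200.
2nd diffs: -2, 16, 58, 124.
3rd diffs: 18, 42, 66.
4th diffs: 24, 24 (constant).
Newton forward-difference form: g_m = 1 + 4·C(m,1) + (-2)·C(m,2) + 18·C(m,3) + 24·C(m,4).
At m = 10: m = 10, so g_{10} = 1 + 40 - 90 + 2160 + 5040 = 7151.

7151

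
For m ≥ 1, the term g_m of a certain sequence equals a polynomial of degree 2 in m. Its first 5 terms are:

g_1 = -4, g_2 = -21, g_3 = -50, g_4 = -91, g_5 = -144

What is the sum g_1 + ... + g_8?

1st diffs: -17, -29, -41, -53.
2nd diffs: -12, -12, -12 (constant).
Newton forward-difference form: g_m = -4 + (-17)·C(m-1,1) + (-12)·C(m-1,2).
Continuing: -209, -286, -375.
Summing m = 1..8 (8 terms) gives -1180.

-1180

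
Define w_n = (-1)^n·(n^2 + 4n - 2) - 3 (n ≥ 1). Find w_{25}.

(-1)^25 = -1; n^2 + 4n - 2 at n=25 is 723; so w_{25} = -726.

-726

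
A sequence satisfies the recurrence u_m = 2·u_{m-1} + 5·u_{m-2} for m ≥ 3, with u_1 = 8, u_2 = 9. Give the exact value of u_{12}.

3459001

u_3 = 58, u_4 = 161, u_5 = 612, u_6 = 2029, u_7 = 7118, u_8 = 24381, u_9 = 84352, u_{10} = 290609, u_{11} = 1002978, u_{12} = 3459001.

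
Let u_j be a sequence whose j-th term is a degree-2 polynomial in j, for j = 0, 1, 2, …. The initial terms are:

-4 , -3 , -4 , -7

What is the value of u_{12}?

-124

1st diffs: 1, -1, -3.
2nd diffs: -2, -2 (constant).
Newton forward-difference form: u_j = -4 + 1·C(j,1) + (-2)·C(j,2).
At j = 12: j = 12, so u_{12} = -4 + 12 - 132 = -124.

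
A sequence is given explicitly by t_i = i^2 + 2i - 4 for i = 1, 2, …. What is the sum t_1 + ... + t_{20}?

Over i = 1..20: Σi = 210, Σi² = 2870.
Total = (1)·2870 + (2)·210 + (-4)·20 = 3210.

3210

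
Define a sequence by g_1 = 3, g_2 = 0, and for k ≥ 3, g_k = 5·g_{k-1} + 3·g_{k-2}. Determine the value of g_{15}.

Compute successive terms:
g_3 = 9  g_4 = 45  g_5 = 252  …  g_{12} = 40394475  g_{13} = 223841187  g_{14} = 1240389360  g_{15} = 6873470361.

6873470361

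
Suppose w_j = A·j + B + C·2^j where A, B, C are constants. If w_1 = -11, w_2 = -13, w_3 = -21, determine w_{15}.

-98253

Plug in j = 1, 2, 3: A + B + 2C = -11; 2A + B + 4C = -13; 3A + B + 8C = -21.
Subtracting the first from the second: A + 2C = -2.
Subtracting the second from the third: A + 4C = -8.
Solving: C = -3, A = 4, then B = -9.
Hence w_{15} = 4·15 + (-9) + (-3)·32768 = -98253.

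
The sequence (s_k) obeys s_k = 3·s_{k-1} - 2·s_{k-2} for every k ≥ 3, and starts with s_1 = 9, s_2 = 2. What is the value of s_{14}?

s_3 = -12, s_4 = -40, s_5 = -96, …, s_{11} = -7152, s_{12} = -14320, s_{13} = -28656, s_{14} = -57328.
(Characteristic roots are 2 and 1.)

-57328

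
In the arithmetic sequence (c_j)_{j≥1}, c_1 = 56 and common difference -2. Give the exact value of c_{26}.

6

c_j = 56 + (j - 1)·(-2).
c_{26} = 56 + 25·(-2) = 6.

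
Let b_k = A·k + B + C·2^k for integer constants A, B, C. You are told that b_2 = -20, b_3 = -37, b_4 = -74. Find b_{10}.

-5096

The three given values yield: 2A + B + 4C = -20; 3A + B + 8C = -37; 4A + B + 16C = -74.
Subtracting the first from the second: A + 4C = -17.
Subtracting the second from the third: A + 8C = -37.
Solving: C = -5, A = 3, then B = -6.
So b_k = 3·k + (-6) + (-5)·2^k; at k=10 this is -5096.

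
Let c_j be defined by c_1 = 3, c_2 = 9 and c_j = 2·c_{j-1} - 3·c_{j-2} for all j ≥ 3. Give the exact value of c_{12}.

Step forward from the initial values:
c_3 = 9;  c_4 = -9;  c_5 = -45;  c_6 = -63;  c_7 = 9;  c_8 = 207;  c_9 = 387;  c_{10} = 153;  c_{11} = -855;  c_{12} = -2169.

-2169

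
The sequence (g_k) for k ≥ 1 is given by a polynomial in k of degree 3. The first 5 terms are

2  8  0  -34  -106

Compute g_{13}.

-3490

1st diffs: 6, -8, -34, -72.
2nd diffs: -14, -26, -38.
3rd diffs: -12, -12 (constant).
Newton forward-difference form: g_k = 2 + 6·C(k-1,1) + (-14)·C(k-1,2) + (-12)·C(k-1,3).
At k = 13: k-1 = 12, so g_{13} = 2 + 72 - 924 - 2640 = -3490.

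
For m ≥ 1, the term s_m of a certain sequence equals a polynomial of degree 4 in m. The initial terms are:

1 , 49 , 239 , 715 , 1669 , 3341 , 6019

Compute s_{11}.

1st diffs: 48, 190, 476, 954, 1672, 2678.
2nd diffs: 142, 286, 478, 718, 1006.
3rd diffs: 144, 192, 240, 288.
4th diffs: 48, 48, 48 (constant).
Newton forward-difference form: s_m = 1 + 48·C(m-1,1) + 142·C(m-1,2) + 144·C(m-1,3) + 48·C(m-1,4).
At m = 11: m-1 = 10, so s_{11} = 1 + 480 + 6390 + 17280 + 10080 = 34231.

34231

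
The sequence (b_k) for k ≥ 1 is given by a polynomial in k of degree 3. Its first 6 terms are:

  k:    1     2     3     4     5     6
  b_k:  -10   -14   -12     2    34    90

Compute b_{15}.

1st diffs: -4, 2, 14, 32, 56.
2nd diffs: 6, 12, 18, 24.
3rd diffs: 6, 6, 6 (constant).
So b_k = k^3 - 3k^2 - 2k - 6.
Evaluating at k = 15 gives b_{15} = 2664.

2664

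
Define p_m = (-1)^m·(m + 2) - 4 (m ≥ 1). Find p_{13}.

-19

(-1)^13 = -1; m + 2 at m=13 is 15; so p_{13} = -19.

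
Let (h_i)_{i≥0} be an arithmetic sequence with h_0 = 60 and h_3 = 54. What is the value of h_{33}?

-6

Common difference d = (54 - 60) / (3 - 0) = -2.
h_i = 60 + (i - 0)·(-2).
h_{33} = 60 + 33·(-2) = -6.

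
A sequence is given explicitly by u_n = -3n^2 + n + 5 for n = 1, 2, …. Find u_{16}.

u_{16} = -3·16^2 + 1·16 + 5 = -747.

-747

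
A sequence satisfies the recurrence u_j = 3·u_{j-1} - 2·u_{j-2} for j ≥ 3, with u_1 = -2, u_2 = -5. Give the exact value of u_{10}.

-1535

Compute successive terms:
u_3 = -11;  u_4 = -23;  u_5 = -47;  u_6 = -95;  u_7 = -191;  u_8 = -383;  u_9 = -767;  u_{10} = -1535.
(Characteristic roots are 2 and 1.)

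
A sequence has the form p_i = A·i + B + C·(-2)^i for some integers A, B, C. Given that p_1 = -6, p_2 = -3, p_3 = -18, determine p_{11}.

The three given values yield: A + B - 2C = -6; 2A + B + 4C = -3; 3A + B - 8C = -18.
Subtracting the first from the second: A + 6C = 3.
Subtracting the second from the third: A - 12C = -15.
Solving: C = 1, A = -3, then B = -1.
Therefore p_{11} = -33 + (-1) + 1·(-2048) = -2082.

-2082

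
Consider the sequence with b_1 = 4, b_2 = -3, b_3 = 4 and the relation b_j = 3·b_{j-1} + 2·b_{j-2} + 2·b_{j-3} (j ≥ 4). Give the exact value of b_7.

Compute successive terms:
b_4 = 14  b_5 = 44  b_6 = 168  b_7 = 620.

620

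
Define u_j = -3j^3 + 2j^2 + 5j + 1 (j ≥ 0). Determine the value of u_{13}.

u_{13} = -3·13^3 + 2·13^2 + 5·13 + 1 = -6187.

-6187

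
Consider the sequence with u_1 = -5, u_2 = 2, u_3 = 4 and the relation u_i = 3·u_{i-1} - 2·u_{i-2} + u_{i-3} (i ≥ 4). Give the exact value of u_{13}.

u_4 = 3  u_5 = 3  u_6 = 7  u_7 = 18  u_8 = 43  u_9 = 100  u_{10} = 232  u_{11} = 539  u_{12} = 1253  u_{13} = 2913.

2913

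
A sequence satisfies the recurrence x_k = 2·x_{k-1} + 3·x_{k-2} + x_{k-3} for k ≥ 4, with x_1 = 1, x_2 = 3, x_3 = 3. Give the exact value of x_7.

Step forward from the initial values:
x_4 = 16; x_5 = 44; x_6 = 139; x_7 = 426.

426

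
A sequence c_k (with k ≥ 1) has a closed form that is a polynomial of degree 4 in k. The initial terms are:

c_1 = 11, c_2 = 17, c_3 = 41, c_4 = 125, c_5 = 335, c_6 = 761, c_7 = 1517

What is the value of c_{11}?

10961

1st diffs: 6, 24, 84, 210, 426, 756.
2nd diffs: 18, 60, 126, 216, 330.
3rd diffs: 42, 66, 90, 114.
4th diffs: 24, 24, 24 (constant).
Newton forward-difference form: c_k = 11 + 6·C(k-1,1) + 18·C(k-1,2) + 42·C(k-1,3) + 24·C(k-1,4).
At k = 11: k-1 = 10, so c_{11} = 11 + 60 + 810 + 5040 + 5040 = 10961.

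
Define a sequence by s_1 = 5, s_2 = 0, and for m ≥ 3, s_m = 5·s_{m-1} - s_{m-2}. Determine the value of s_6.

Compute successive terms:
s_3 = -5, s_4 = -25, s_5 = -120, s_6 = -575.

-575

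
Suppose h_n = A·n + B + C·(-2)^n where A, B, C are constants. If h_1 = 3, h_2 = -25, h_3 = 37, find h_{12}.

Plug in n = 1, 2, 3: A + B - 2C = 3; 2A + B + 4C = -25; 3A + B - 8C = 37.
Subtracting the first from the second: A + 6C = -28.
Subtracting the second from the third: A - 12C = 62.
Solving: C = -5, A = 2, then B = -9.
Therefore h_{12} = 24 + (-9) + (-5)·4096 = -20465.

-20465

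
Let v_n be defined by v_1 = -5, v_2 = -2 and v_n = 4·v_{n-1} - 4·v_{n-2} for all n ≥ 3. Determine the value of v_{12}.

Compute successive terms:
v_3 = 12, v_4 = 56, v_5 = 176, v_6 = 480, v_7 = 1216, v_8 = 2944, v_9 = 6912, v_{10} = 15872, v_{11} = 35840, v_{12} = 79872.
(Characteristic roots are 2 and 2.)

79872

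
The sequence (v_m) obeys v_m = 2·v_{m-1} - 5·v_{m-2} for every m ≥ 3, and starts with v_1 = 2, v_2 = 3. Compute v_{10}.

Iterate the recurrence:
v_3 = -4  v_4 = -23  v_5 = -26  v_6 = 63  v_7 = 256  v_8 = 197  v_9 = -886  v_{10} = -2757.

-2757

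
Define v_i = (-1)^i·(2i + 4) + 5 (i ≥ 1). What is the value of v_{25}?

(-1)^25 = -1; 2i + 4 at i=25 is 54; so v_{25} = -49.

-49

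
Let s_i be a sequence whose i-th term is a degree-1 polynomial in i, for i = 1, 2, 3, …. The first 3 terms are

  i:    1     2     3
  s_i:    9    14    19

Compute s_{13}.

1st diffs: 5, 5 (constant).
So s_i = 5i + 4.
Evaluating at i = 13 gives s_{13} = 69.

69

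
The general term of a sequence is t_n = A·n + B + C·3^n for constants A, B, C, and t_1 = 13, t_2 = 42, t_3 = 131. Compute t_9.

98405

Plug in n = 1, 2, 3: A + B + 3C = 13; 2A + B + 9C = 42; 3A + B + 27C = 131.
Subtracting the first from the second: A + 6C = 29.
Subtracting the second from the third: A + 18C = 89.
Solving: C = 5, A = -1, then B = -1.
Hence t_9 = -1·9 + (-1) + 5·19683 = 98405.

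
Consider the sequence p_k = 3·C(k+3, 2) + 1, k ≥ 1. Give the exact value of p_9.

199

C(12, 2) = 66, so p_9 = 199.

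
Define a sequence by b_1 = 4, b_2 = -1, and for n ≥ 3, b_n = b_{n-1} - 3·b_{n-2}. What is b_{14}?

-1321

Applying the relation repeatedly:
b_3 = -13, b_4 = -10, b_5 = 29, …, b_{11} = 857, b_{12} = -625, b_{13} = -3196, b_{14} = -1321.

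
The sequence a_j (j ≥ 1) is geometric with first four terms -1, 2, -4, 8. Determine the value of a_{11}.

-1024

Common ratio r = -2.
a_j = (-1)·(-2)^(j-1).
a_{11} = (-1)·(-2)^10 = -1024.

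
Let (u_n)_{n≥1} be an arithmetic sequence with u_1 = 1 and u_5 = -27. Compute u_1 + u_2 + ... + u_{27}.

-2430

Common difference d = (-27 - 1) / (5 - 1) = -7.
u_n = 1 + (n - 1)·(-7).
u_{27} = -181; S = 27·(1 + (-181))/2 = -2430.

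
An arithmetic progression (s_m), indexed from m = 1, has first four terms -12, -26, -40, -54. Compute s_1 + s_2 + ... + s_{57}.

Common difference d = -14.
s_m = -12 + (m - 1)·(-14).
s_{57} = -796; S = 57·(-12 + (-796))/2 = -23028.

-23028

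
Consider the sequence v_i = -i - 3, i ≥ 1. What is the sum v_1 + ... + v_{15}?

-165

Over i = 1..15: Σi = 120.
Total = (-1)·120 + (-3)·15 = -165.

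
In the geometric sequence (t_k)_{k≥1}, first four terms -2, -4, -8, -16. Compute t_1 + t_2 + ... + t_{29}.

Common ratio r = 2.
t_k = (-2)·2^(k-1).
S = (-2)·(2^29 - 1)/(2 - 1) = (-2)·(536870912 - 1)/(1) = -1073741822.

-1073741822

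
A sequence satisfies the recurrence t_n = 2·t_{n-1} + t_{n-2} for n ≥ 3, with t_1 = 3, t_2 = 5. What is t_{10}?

Iterate the recurrence:
t_3 = 13  t_4 = 31  t_5 = 75  t_6 = 181  t_7 = 437  t_8 = 1055  t_9 = 2547  t_{10} = 6149.

6149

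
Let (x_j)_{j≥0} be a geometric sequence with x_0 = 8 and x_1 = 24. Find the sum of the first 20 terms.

13947137600

Common ratio r = 3.
x_j = 8·3^(j-0).
S = 8·(3^20 - 1)/(3 - 1) = 8·(3486784401 - 1)/(2) = 13947137600.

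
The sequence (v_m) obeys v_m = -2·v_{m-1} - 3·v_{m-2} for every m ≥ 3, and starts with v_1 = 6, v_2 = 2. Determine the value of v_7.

Applying the relation repeatedly:
v_3 = -22, v_4 = 38, v_5 = -10, v_6 = -94, v_7 = 218.

218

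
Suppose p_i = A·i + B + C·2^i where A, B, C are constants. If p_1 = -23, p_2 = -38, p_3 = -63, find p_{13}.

-41033

At i = 1, 2, 3: A + B + 2C = -23; 2A + B + 4C = -38; 3A + B + 8C = -63.
Subtracting the first from the second: A + 2C = -15.
Subtracting the second from the third: A + 4C = -25.
Solving: C = -5, A = -5, then B = -8.
So p_i = -5·i + (-8) + (-5)·2^i; at i=13 this is -41033.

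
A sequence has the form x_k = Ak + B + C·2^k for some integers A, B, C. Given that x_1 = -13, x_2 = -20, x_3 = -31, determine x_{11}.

The three given values yield: A + B + 2C = -13; 2A + B + 4C = -20; 3A + B + 8C = -31.
Subtracting the first from the second: A + 2C = -7.
Subtracting the second from the third: A + 4C = -11.
Solving: C = -2, A = -3, then B = -6.
Therefore x_{11} = -33 + (-6) + (-2)·2048 = -4135.

-4135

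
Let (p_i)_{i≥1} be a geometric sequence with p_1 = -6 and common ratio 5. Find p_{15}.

-36621093750

p_i = (-6)·5^(i-1).
p_{15} = (-6)·5^14 = -36621093750.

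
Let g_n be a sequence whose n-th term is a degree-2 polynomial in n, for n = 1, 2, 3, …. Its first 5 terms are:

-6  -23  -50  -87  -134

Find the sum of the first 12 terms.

-3394

1st diffs: -17, -27, -37, -47.
2nd diffs: -10, -10, -10 (constant).
Newton forward-difference form: g_n = -6 + (-17)·C(n-1,1) + (-10)·C(n-1,2).
Continuing: …, -191, -258, -335, -422, …, g_{12} = -743.
Summing n = 1..12 (12 terms) gives -3394.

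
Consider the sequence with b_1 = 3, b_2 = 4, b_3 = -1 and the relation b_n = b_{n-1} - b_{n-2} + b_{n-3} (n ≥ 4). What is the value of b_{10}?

Step forward from the initial values:
b_4 = -2; b_5 = 3; b_6 = 4; b_7 = -1; b_8 = -2; b_9 = 3; b_{10} = 4.

4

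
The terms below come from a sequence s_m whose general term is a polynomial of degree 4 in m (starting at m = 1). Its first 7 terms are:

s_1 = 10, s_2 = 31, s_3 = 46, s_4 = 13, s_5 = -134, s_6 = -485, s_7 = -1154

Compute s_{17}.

1st diffs: 21, 15, -33, -147, -351, -669.
2nd diffs: -6, -48, -114, -204, -318.
3rd diffs: -42, -66, -90, -114.
4th diffs: -24, -24, -24 (constant).
Newton forward-difference form: s_m = 10 + 21·C(m-1,1) + (-6)·C(m-1,2) + (-42)·C(m-1,3) + (-24)·C(m-1,4).
At m = 17: m-1 = 16, so s_{17} = 10 + 336 - 720 - 23520 - 43680 = -67574.

-67574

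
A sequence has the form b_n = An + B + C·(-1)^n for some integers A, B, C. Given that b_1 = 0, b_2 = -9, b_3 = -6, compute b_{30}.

The three given values yield: A + B - C = 0; 2A + B + C = -9; 3A + B - C = -6.
Subtracting the first from the second: A + 2C = -9.
Subtracting the second from the third: A - 2C = 3.
Solving: C = -3, A = -3, then B = 0.
Therefore b_{30} = -90 + 0 + (-3)·1 = -93.

-93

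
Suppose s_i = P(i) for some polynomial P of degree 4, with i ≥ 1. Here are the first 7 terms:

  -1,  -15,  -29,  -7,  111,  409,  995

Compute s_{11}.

9219

1st diffs: -14, -14, 22, 118, 298, 586.
2nd diffs: 0, 36, 96, 180, 288.
3rd diffs: 36, 60, 84, 108.
4th diffs: 24, 24, 24 (constant).
So s_i = i^4 - 4i^3 - i^2 + 2i + 1.
Evaluating at i = 11 gives s_{11} = 9219.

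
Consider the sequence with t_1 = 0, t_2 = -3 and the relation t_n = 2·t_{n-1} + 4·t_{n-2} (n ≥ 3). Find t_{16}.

Applying the relation repeatedly:
t_3 = -6; t_4 = -24; t_5 = -72; …; t_{13} = -884736; t_{14} = -2863104; t_{15} = -9265152; t_{16} = -29982720.

-29982720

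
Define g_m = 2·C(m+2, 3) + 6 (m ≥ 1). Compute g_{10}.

C(12, 3) = 220, so g_{10} = 446.

446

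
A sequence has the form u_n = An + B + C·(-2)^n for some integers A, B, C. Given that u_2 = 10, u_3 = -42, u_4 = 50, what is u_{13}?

-32818

The three given values yield: 2A + B + 4C = 10; 3A + B - 8C = -42; 4A + B + 16C = 50.
Subtracting the first from the second: A - 12C = -52.
Subtracting the second from the third: A + 24C = 92.
Solving: C = 4, A = -4, then B = 2.
Therefore u_{13} = -52 + 2 + 4·(-8192) = -32818.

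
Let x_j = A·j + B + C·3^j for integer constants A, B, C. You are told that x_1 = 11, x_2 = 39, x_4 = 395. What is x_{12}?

2657179

At j = 1, 2, 4: A + B + 3C = 11; 2A + B + 9C = 39; 4A + B + 81C = 395.
Subtracting the first from the second: A + 6C = 28.
Subtracting the second from the third: 2A + 72C = 356.
Solving: C = 5, A = -2, then B = -2.
Therefore x_{12} = -24 + (-2) + 5·531441 = 2657179.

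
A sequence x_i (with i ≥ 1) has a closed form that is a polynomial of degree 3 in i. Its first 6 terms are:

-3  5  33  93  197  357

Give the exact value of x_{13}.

1st diffs: 8, 28, 60, 104, 160.
2nd diffs: 20, 32, 44, 56.
3rd diffs: 12, 12, 12 (constant).
So x_i = 2i^3 - 2i^2 - 3.
Evaluating at i = 13 gives x_{13} = 4053.

4053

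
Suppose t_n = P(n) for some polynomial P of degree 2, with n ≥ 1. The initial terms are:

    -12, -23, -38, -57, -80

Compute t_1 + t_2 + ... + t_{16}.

1st diffs: -11, -15, -19, -23.
2nd diffs: -4, -4, -4 (constant).
Newton forward-difference form: t_n = -12 + (-11)·C(n-1,1) + (-4)·C(n-1,2).
Continuing: …, -107, -138, -173, -212, …, t_{16} = -597.
Summing n = 1..16 (16 terms) gives -3752.

-3752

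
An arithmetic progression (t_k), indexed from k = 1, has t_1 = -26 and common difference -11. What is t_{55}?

t_k = -26 + (k - 1)·(-11).
t_{55} = -26 + 54·(-11) = -620.

-620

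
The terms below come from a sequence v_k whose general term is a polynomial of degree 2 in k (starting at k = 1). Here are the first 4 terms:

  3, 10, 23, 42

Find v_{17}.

835

1st diffs: 7, 13, 19.
2nd diffs: 6, 6 (constant).
Newton forward-difference form: v_k = 3 + 7·C(k-1,1) + 6·C(k-1,2).
At k = 17: k-1 = 16, so v_{17} = 3 + 112 + 720 = 835.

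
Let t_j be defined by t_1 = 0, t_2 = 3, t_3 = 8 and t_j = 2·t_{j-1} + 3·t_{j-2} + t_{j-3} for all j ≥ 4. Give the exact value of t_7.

730

Applying the relation repeatedly:
t_4 = 25; t_5 = 77; t_6 = 237; t_7 = 730.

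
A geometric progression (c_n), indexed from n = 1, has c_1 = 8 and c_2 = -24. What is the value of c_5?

648

Common ratio r = -3.
c_n = 8·(-3)^(n-1).
c_5 = 8·(-3)^4 = 648.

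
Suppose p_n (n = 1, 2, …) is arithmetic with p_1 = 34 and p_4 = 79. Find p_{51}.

784

Common difference d = (79 - 34) / (4 - 1) = 15.
p_n = 34 + (n - 1)·15.
p_{51} = 34 + 50·15 = 784.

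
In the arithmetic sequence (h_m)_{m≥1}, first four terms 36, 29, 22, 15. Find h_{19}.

-90

Common difference d = -7.
h_m = 36 + (m - 1)·(-7).
h_{19} = 36 + 18·(-7) = -90.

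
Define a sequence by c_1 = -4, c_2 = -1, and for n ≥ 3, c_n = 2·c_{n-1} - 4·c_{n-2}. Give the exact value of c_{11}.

Iterate the recurrence:
c_3 = 14; c_4 = 32; c_5 = 8; c_6 = -112; c_7 = -256; c_8 = -64; c_9 = 896; c_{10} = 2048; c_{11} = 512.

512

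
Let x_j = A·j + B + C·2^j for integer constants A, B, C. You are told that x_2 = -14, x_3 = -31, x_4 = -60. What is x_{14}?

-49214

The three given values yield: 2A + B + 4C = -14; 3A + B + 8C = -31; 4A + B + 16C = -60.
Subtracting the first from the second: A + 4C = -17.
Subtracting the second from the third: A + 8C = -29.
Solving: C = -3, A = -5, then B = 8.
Therefore x_{14} = -70 + 8 + (-3)·16384 = -49214.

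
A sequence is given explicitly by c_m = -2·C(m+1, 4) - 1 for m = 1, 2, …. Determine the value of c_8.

-253

C(9, 4) = 126, so c_8 = -253.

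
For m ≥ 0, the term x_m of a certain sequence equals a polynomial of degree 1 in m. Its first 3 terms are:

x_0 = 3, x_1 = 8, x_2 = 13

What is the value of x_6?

33

1st diffs: 5, 5 (constant).
So x_m = 5m + 3.
Evaluating at m = 6 gives x_6 = 33.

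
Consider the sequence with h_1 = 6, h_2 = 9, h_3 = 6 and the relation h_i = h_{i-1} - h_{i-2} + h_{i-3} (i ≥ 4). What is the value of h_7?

Compute successive terms:
h_4 = 3, h_5 = 6, h_6 = 9, h_7 = 6.

6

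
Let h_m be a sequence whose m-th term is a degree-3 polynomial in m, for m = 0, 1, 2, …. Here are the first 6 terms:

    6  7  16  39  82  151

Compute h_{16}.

1st diffs: 1, 9, 23, 43, 69.
2nd diffs: 8, 14, 20, 26.
3rd diffs: 6, 6, 6 (constant).
So h_m = m^3 + m^2 - m + 6.
Evaluating at m = 16 gives h_{16} = 4342.

4342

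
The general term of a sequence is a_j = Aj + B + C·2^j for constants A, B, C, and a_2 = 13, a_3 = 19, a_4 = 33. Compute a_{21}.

4194271

The three given values yield: 2A + B + 4C = 13; 3A + B + 8C = 19; 4A + B + 16C = 33.
Subtracting the first from the second: A + 4C = 6.
Subtracting the second from the third: A + 8C = 14.
Solving: C = 2, A = -2, then B = 9.
So a_j = -2·j + 9 + 2·2^j; at j=21 this is 4194271.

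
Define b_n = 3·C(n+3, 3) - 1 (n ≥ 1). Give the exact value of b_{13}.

1679

C(16, 3) = 560, so b_{13} = 1679.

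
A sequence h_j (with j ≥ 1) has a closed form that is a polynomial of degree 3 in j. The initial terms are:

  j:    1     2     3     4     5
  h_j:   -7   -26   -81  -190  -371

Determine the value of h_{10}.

-2986

1st diffs: -19, -55, -109, -181.
2nd diffs: -36, -54, -72.
3rd diffs: -18, -18 (constant).
Newton forward-difference form: h_j = -7 + (-19)·C(j-1,1) + (-36)·C(j-1,2) + (-18)·C(j-1,3).
At j = 10: j-1 = 9, so h_{10} = -7 - 171 - 1296 - 1512 = -2986.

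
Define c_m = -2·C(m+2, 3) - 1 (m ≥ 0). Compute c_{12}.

C(14, 3) = 364, so c_{12} = -729.

-729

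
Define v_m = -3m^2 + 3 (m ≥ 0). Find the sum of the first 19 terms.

Over m = 0..18: Σm = 171, Σm² = 2109.
Total = (-3)·2109 + (3)·19 = -6270.

-6270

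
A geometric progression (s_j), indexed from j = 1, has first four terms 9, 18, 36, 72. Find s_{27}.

Common ratio r = 2.
s_j = 9·2^(j-1).
s_{27} = 9·2^26 = 603979776.

603979776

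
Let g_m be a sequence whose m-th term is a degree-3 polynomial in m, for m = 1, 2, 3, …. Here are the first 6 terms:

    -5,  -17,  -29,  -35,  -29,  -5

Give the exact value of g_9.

235

1st diffs: -12, -12, -6, 6, 24.
2nd diffs: 0, 6, 12, 18.
3rd diffs: 6, 6, 6 (constant).
Newton forward-difference form: g_m = -5 + (-12)·C(m-1,1) + 6·C(m-1,3).
At m = 9: m-1 = 8, so g_9 = -5 - 96 + 336 = 235.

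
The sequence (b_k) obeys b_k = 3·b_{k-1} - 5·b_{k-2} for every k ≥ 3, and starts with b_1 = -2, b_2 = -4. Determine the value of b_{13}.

31102

Step forward from the initial values:
b_3 = -2;  b_4 = 14;  b_5 = 52;  …;  b_{10} = -1714;  b_{11} = 1348;  b_{12} = 12614;  b_{13} = 31102.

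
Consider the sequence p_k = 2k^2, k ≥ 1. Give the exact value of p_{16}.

512

p_{16} = 2·16^2 = 512.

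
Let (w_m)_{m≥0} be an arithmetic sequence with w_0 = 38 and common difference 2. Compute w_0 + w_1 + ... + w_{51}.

4628

w_m = 38 + (m - 0)·2.
w_{51} = 140; S = 52·(38 + 140)/2 = 4628.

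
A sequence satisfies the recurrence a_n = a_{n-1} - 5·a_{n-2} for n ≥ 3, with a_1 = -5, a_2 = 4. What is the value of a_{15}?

Step forward from the initial values:
a_3 = 29; a_4 = 9; a_5 = -136; …; a_{12} = 37899; a_{13} = 51179; a_{14} = -138316; a_{15} = -394211.

-394211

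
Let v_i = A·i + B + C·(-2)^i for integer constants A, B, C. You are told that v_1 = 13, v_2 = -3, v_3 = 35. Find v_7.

At i = 1, 2, 3: A + B - 2C = 13; 2A + B + 4C = -3; 3A + B - 8C = 35.
Subtracting the first from the second: A + 6C = -16.
Subtracting the second from the third: A - 12C = 38.
Solving: C = -3, A = 2, then B = 5.
So v_i = 2·i + 5 + (-3)·(-2)^i; at i=7 this is 403.

403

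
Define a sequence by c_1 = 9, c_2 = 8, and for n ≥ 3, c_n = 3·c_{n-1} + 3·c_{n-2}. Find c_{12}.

7676127

Step forward from the initial values:
c_3 = 51; c_4 = 177; c_5 = 684; c_6 = 2583; c_7 = 9801; c_8 = 37152; c_9 = 140859; c_{10} = 534033; c_{11} = 2024676; c_{12} = 7676127.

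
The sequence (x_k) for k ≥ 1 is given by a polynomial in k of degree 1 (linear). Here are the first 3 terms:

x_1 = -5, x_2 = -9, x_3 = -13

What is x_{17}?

1st diffs: -4, -4 (constant).
So x_k = -4k - 1.
Evaluating at k = 17 gives x_{17} = -69.

-69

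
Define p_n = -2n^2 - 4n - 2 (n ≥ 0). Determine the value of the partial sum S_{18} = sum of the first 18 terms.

Over n = 0..17: Σn = 153, Σn² = 1785.
Total = (-2)·1785 + (-4)·153 + (-2)·18 = -4218.

-4218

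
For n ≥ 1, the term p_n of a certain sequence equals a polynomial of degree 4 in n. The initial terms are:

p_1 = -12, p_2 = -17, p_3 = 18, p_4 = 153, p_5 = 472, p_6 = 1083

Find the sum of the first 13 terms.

1st diffs: -5, 35, 135, 319, 611.
2nd diffs: 40, 100, 184, 292.
3rd diffs: 60, 84, 108.
4th diffs: 24, 24 (constant).
Newton forward-difference form: p_n = -12 + (-5)·C(n-1,1) + 40·C(n-1,2) + 60·C(n-1,3) + 24·C(n-1,4).
Continuing: …, 2118, 3733, 6108, 9447, …, p_{13} = 27648.
Summing n = 1..13 (13 terms) gives 84682.

84682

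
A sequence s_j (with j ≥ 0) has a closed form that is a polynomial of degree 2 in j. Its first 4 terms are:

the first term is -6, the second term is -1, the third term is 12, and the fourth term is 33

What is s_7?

197

1st diffs: 5, 13, 21.
2nd diffs: 8, 8 (constant).
Newton forward-difference form: s_j = -6 + 5·C(j,1) + 8·C(j,2).
At j = 7: j = 7, so s_7 = -6 + 35 + 168 = 197.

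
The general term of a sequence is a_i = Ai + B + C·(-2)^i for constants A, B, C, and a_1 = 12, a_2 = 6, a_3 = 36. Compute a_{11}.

4164

Plug in i = 1, 2, 3: A + B - 2C = 12; 2A + B + 4C = 6; 3A + B - 8C = 36.
Subtracting the first from the second: A + 6C = -6.
Subtracting the second from the third: A - 12C = 30.
Solving: C = -2, A = 6, then B = 2.
Therefore a_{11} = 66 + 2 + (-2)·(-2048) = 4164.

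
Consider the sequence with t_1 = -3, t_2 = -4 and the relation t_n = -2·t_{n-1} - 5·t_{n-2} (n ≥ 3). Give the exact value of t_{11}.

Compute successive terms:
t_3 = 23  t_4 = -26  t_5 = -63  t_6 = 256  t_7 = -197  t_8 = -886  t_9 = 2757  t_{10} = -1084  t_{11} = -11617.

-11617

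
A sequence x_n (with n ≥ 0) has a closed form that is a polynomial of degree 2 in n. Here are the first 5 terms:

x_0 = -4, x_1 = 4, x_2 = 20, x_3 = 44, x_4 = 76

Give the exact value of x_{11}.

1st diffs: 8, 16, 24, 32.
2nd diffs: 8, 8, 8 (constant).
So x_n = 4n^2 + 4n - 4.
Evaluating at n = 11 gives x_{11} = 524.

524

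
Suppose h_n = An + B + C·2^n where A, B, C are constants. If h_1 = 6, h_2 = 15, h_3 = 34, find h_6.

311

At n = 1, 2, 3: A + B + 2C = 6; 2A + B + 4C = 15; 3A + B + 8C = 34.
Subtracting the first from the second: A + 2C = 9.
Subtracting the second from the third: A + 4C = 19.
Solving: C = 5, A = -1, then B = -3.
Hence h_6 = -1·6 + (-3) + 5·64 = 311.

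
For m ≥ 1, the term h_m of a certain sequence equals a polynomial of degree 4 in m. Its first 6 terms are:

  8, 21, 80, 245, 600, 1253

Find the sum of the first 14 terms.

1st diffs: 13, 59, 165, 355, 653.
2nd diffs: 46, 106, 190, 298.
3rd diffs: 60, 84, 108.
4th diffs: 24, 24 (constant).
Newton forward-difference form: h_m = 8 + 13·C(m-1,1) + 46·C(m-1,2) + 60·C(m-1,3) + 24·C(m-1,4).
Continuing: …, 2336, 4005, 6440, 9845, …, h_{14} = 38085.
Summing m = 1..14 (14 terms) gives 126147.

126147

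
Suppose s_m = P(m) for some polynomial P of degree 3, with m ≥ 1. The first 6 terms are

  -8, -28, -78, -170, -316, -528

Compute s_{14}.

-6040

1st diffs: -20, -50, -92, -146, -212.
2nd diffs: -30, -42, -54, -66.
3rd diffs: -12, -12, -12 (constant).
So s_m = -2m^3 - 3m^2 + 3m - 6.
Evaluating at m = 14 gives s_{14} = -6040.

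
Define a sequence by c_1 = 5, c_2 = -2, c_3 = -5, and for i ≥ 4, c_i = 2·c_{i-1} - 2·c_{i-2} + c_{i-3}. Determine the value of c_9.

c_4 = -1; c_5 = 6; c_6 = 9; c_7 = 5; c_8 = -2; c_9 = -5.

-5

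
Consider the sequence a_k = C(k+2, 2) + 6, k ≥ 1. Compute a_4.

21

C(6, 2) = 15, so a_4 = 21.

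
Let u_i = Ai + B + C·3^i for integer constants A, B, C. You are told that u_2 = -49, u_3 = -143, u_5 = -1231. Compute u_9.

-98447

The three given values yield: 2A + B + 9C = -49; 3A + B + 27C = -143; 5A + B + 243C = -1231.
Subtracting the first from the second: A + 18C = -94.
Subtracting the second from the third: 2A + 216C = -1088.
Solving: C = -5, A = -4, then B = 4.
Therefore u_9 = -36 + 4 + (-5)·19683 = -98447.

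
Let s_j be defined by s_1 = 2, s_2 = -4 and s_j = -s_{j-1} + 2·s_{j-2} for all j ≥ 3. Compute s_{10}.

-1024

Compute successive terms:
s_3 = 8; s_4 = -16; s_5 = 32; s_6 = -64; s_7 = 128; s_8 = -256; s_9 = 512; s_{10} = -1024.
(Characteristic roots are 1 and -2.)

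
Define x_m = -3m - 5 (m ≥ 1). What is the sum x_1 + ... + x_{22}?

Over m = 1..22: Σm = 253.
Total = (-3)·253 + (-5)·22 = -869.

-869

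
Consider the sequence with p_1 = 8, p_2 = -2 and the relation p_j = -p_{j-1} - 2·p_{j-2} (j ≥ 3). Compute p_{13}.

Iterate the recurrence:
p_3 = -14, p_4 = 18, p_5 = 10, …, p_{10} = -14, p_{11} = 250, p_{12} = -222, p_{13} = -278.

-278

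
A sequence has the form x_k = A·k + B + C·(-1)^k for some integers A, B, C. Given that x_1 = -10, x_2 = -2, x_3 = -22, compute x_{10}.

-50

Plug in k = 1, 2, 3: A + B - C = -10; 2A + B + C = -2; 3A + B - C = -22.
Subtracting the first from the second: A + 2C = 8.
Subtracting the second from the third: A - 2C = -20.
Solving: C = 7, A = -6, then B = 3.
Therefore x_{10} = -60 + 3 + 7·1 = -50.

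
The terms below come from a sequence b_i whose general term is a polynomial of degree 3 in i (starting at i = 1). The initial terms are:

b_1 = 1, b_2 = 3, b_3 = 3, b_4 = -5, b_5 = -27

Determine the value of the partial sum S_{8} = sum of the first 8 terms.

-468

1st diffs: 2, 0, -8, -22.
2nd diffs: -2, -8, -14.
3rd diffs: -6, -6 (constant).
Newton forward-difference form: b_i = 1 + 2·C(i-1,1) + (-2)·C(i-1,2) + (-6)·C(i-1,3).
Continuing: -69, -137, -237.
Summing i = 1..8 (8 terms) gives -468.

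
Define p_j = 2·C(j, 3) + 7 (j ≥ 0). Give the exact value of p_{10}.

247

C(10, 3) = 120, so p_{10} = 247.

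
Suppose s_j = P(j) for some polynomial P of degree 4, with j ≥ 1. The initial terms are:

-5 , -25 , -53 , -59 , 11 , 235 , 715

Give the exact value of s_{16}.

1st diffs: -20, -28, -6, 70, 224, 480.
2nd diffs: -8, 22, 76, 154, 256.
3rd diffs: 30, 54, 78, 102.
4th diffs: 24, 24, 24 (constant).
So s_j = j^4 - 5j^3 + j^2 - 3j + 1.
Evaluating at j = 16 gives s_{16} = 45265.

45265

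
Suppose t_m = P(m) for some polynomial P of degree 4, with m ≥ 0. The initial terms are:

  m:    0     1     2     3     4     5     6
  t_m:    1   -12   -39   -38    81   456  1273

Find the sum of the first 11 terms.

33022

1st diffs: -13, -27, 1, 119, 375, 817.
2nd diffs: -14, 28, 118, 256, 442.
3rd diffs: 42, 90, 138, 186.
4th diffs: 48, 48, 48 (constant).
Newton forward-difference form: t_m = 1 + (-13)·C(m,1) + (-14)·C(m,2) + 42·C(m,3) + 48·C(m,4).
Continuing: 2766, 5217, 8956, 14361.
Summing m = 0..10 (11 terms) gives 33022.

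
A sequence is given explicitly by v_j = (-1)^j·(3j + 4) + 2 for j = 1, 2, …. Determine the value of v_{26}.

84

(-1)^26 = 1; 3j + 4 at j=26 is 82; so v_{26} = 84.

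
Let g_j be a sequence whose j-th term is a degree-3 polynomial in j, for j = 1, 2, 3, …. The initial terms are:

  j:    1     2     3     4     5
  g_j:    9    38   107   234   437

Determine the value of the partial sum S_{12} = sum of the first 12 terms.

19732

1st diffs: 29, 69, 127, 203.
2nd diffs: 40, 58, 76.
3rd diffs: 18, 18 (constant).
So g_j = 3j^3 + 2j^2 + 2j + 2.
Continuing: …, 734, 1143, 1682, 2369, …, g_{12} = 5498.
Summing j = 1..12 (12 terms) gives 19732.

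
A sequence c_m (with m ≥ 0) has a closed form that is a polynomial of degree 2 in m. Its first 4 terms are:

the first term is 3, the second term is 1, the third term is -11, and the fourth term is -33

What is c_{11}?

1st diffs: -2, -12, -22.
2nd diffs: -10, -10 (constant).
Newton forward-difference form: c_m = 3 + (-2)·C(m,1) + (-10)·C(m,2).
At m = 11: m = 11, so c_{11} = 3 - 22 - 550 = -569.

-569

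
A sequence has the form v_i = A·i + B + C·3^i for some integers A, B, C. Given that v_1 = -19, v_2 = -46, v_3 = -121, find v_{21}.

-41841412879

At i = 1, 2, 3: A + B + 3C = -19; 2A + B + 9C = -46; 3A + B + 27C = -121.
Subtracting the first from the second: A + 6C = -27.
Subtracting the second from the third: A + 18C = -75.
Solving: C = -4, A = -3, then B = -4.
So v_i = -3·i + (-4) + (-4)·3^i; at i=21 this is -41841412879.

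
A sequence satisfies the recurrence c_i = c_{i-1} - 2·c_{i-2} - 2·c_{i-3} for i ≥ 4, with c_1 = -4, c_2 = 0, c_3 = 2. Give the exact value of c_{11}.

c_4 = 10;  c_5 = 6;  c_6 = -18;  c_7 = -50;  c_8 = -26;  c_9 = 110;  c_{10} = 262;  c_{11} = 94.

94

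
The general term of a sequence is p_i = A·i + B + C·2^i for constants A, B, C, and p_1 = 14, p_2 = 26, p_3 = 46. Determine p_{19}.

2097230

The three given values yield: A + B + 2C = 14; 2A + B + 4C = 26; 3A + B + 8C = 46.
Subtracting the first from the second: A + 2C = 12.
Subtracting the second from the third: A + 4C = 20.
Solving: C = 4, A = 4, then B = 2.
So p_i = 4·i + 2 + 4·2^i; at i=19 this is 2097230.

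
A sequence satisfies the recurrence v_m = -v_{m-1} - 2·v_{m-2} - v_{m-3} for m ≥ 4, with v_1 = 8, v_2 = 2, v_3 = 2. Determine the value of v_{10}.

22

Applying the relation repeatedly:
v_4 = -14, v_5 = 8, v_6 = 18, v_7 = -20, v_8 = -24, v_9 = 46, v_{10} = 22.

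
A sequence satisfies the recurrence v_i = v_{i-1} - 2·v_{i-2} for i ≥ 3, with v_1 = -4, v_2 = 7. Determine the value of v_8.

Iterate the recurrence:
v_3 = 15;  v_4 = 1;  v_5 = -29;  v_6 = -31;  v_7 = 27;  v_8 = 89.

89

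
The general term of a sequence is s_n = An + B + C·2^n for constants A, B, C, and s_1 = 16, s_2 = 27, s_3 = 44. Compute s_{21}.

The three given values yield: A + B + 2C = 16; 2A + B + 4C = 27; 3A + B + 8C = 44.
Subtracting the first from the second: A + 2C = 11.
Subtracting the second from the third: A + 4C = 17.
Solving: C = 3, A = 5, then B = 5.
So s_n = 5·n + 5 + 3·2^n; at n=21 this is 6291566.

6291566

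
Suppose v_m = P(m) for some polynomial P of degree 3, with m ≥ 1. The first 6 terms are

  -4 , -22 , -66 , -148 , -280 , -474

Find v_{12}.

-3612

1st diffs: -18, -44, -82, -132, -194.
2nd diffs: -26, -38, -50, -62.
3rd diffs: -12, -12, -12 (constant).
Newton forward-difference form: v_m = -4 + (-18)·C(m-1,1) + (-26)·C(m-1,2) + (-12)·C(m-1,3).
At m = 12: m-1 = 11, so v_{12} = -4 - 198 - 1430 - 1980 = -3612.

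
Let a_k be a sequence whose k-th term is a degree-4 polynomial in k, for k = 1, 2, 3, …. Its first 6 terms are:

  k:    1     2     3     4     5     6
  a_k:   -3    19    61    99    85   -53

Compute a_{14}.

1st diffs: 22, 42, 38, -14, -138.
2nd diffs: 20, -4, -52, -124.
3rd diffs: -24, -48, -72.
4th diffs: -24, -24 (constant).
Newton forward-difference form: a_k = -3 + 22·C(k-1,1) + 20·C(k-1,2) + (-24)·C(k-1,3) + (-24)·C(k-1,4).
At k = 14: k-1 = 13, so a_{14} = -3 + 286 + 1560 - 6864 - 17160 = -22181.

-22181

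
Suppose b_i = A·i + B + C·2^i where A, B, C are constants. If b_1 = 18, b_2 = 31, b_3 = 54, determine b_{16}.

327733

Plug in i = 1, 2, 3: A + B + 2C = 18; 2A + B + 4C = 31; 3A + B + 8C = 54.
Subtracting the first from the second: A + 2C = 13.
Subtracting the second from the third: A + 4C = 23.
Solving: C = 5, A = 3, then B = 5.
Hence b_{16} = 3·16 + 5 + 5·65536 = 327733.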